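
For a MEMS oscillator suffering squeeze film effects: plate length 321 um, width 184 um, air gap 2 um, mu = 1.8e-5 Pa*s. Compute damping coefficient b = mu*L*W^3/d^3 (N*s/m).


Step 1: Convert to SI.
L = 321e-6 m, W = 184e-6 m, d = 2e-6 m
Step 2: W^3 = (184e-6)^3 = 6.23e-12 m^3
Step 3: d^3 = (2e-6)^3 = 8.00e-18 m^3
Step 4: b = 1.8e-5 * 321e-6 * 6.23e-12 / 8.00e-18
b = 4.50e-03 N*s/m


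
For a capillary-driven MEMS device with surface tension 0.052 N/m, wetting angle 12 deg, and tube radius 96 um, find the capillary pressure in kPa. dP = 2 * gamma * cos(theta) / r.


Step 1: cos(12 deg) = 0.9781
Step 2: Convert r to m: r = 96e-6 m
Step 3: dP = 2 * 0.052 * 0.9781 / 96e-6 = 1059.6 Pa
Step 4: Convert Pa to kPa (divide by 1000).
dP = 1.06 kPa


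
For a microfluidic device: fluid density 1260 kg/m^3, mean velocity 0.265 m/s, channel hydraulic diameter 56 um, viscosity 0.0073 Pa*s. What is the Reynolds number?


Step 1: Convert Dh to meters: Dh = 56e-6 m
Step 2: Re = rho * v * Dh / mu
Re = 1260 * 0.265 * 56e-6 / 0.0073
Re = 2.561


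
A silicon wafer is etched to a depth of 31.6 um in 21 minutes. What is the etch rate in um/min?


Step 1: Etch rate = depth / time
Step 2: rate = 31.6 / 21
rate = 1.505 um/min


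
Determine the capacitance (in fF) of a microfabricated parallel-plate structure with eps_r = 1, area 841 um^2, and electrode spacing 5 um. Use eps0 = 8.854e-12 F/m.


Step 1: Convert area to m^2: A = 841e-12 m^2
Step 2: Convert gap to m: d = 5e-6 m
Step 3: C = eps0 * eps_r * A / d
C = 8.854e-12 * 1 * 841e-12 / 5e-6
Step 4: Convert to fF (multiply by 1e15).
C = 1.49 fF


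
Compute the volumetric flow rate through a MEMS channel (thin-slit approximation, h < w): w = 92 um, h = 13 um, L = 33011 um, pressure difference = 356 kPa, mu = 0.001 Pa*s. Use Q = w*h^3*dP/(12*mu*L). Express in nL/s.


Step 1: Convert all dimensions to SI (meters).
w = 92e-6 m, h = 13e-6 m, L = 33011e-6 m, dP = 356e3 Pa
Step 2: Q = w * h^3 * dP / (12 * mu * L)
Q = 92e-6 * (13e-6)^3 * 356e3 / (12 * 0.001 * 33011e-6) = 1.8164689e-10 m^3/s
Step 3: Convert Q from m^3/s to nL/s (1 m^3 = 1e12 nL, so multiply by 1e12).
Q = 181.647 nL/s


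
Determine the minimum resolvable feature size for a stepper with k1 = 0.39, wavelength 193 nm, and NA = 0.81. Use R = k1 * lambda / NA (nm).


Step 1: Identify values: k1 = 0.39, lambda = 193 nm, NA = 0.81
Step 2: R = k1 * lambda / NA
R = 0.39 * 193 / 0.81
R = 92.9 nm


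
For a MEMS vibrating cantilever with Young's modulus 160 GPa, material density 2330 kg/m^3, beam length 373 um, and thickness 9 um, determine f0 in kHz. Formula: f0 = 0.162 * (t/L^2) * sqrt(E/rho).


Step 1: Convert units to SI.
t_SI = 9e-6 m, L_SI = 373e-6 m
Step 2: Calculate sqrt(E/rho).
sqrt(160e9 / 2330) = 8286.71 m/s
Step 3: Compute f0.
f0 = 0.162 * 9e-6 / (373e-6)^2 * 8286.71 = 86840.4 Hz = 86.84 kHz


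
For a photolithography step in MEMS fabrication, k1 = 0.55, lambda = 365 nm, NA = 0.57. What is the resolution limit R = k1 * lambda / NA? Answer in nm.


Step 1: Identify values: k1 = 0.55, lambda = 365 nm, NA = 0.57
Step 2: R = k1 * lambda / NA
R = 0.55 * 365 / 0.57
R = 352.2 nm


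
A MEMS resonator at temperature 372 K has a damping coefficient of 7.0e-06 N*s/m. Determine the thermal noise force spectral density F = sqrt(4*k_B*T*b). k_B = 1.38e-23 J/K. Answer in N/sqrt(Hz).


Step 1: Compute 4 * k_B * T * b
= 4 * 1.38e-23 * 372 * 7.0e-06
= 1.4374e-25 N^2/Hz
Step 2: F_noise = sqrt(1.4374e-25)
F_noise = 3.79e-13 N/sqrt(Hz)


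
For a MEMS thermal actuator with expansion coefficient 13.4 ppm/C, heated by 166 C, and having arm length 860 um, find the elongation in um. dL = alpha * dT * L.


Step 1: Convert CTE: alpha = 13.4 ppm/C = 13.4e-6 /C
Step 2: dL = 13.4e-6 * 166 * 860
dL = 1.913 um


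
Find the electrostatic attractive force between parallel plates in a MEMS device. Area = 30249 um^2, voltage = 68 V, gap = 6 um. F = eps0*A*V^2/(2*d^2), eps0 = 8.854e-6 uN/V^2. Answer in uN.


Step 1: Identify parameters.
eps0 = 8.854e-6 uN/V^2, A = 30249 um^2, V = 68 V, d = 6 um
Step 2: Compute V^2 = 68^2 = 4624
Step 3: Compute d^2 = 6^2 = 36
Step 4: F = 0.5 * 8.854e-6 * 30249 * 4624 / 36
F = 17.2 uN


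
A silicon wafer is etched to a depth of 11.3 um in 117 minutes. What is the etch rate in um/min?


Step 1: Etch rate = depth / time
Step 2: rate = 11.3 / 117
rate = 0.097 um/min


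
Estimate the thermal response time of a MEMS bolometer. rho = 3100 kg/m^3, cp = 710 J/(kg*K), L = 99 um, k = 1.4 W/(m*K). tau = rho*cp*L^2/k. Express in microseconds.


Step 1: Convert L to m: L = 99e-6 m
Step 2: L^2 = (99e-6)^2 = 9.801e-09 m^2
Step 3: tau = 3100 * 710 * 9.801e-09 / 1.4 = 1.540857214e-02 s
Step 4: Convert to microseconds (multiply by 1e6).
tau = 15408.572 us


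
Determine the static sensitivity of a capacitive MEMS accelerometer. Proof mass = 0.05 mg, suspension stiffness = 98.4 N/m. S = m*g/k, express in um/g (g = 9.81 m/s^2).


Step 1: Convert mass: m = 0.05 mg = 5.00e-08 kg
Step 2: S = m * g / k = 5.00e-08 * 9.81 / 98.4
Step 3: S = 4.98e-09 m/g
Step 4: Convert to um/g: S = 0.005 um/g


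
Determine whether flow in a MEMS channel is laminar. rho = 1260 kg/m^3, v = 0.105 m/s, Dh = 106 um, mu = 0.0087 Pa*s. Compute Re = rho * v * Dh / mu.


Step 1: Convert Dh to meters: Dh = 106e-6 m
Step 2: Re = rho * v * Dh / mu
Re = 1260 * 0.105 * 106e-6 / 0.0087
Re = 1.612
Since Re = 1.612 is below ~2300, the flow is laminar.


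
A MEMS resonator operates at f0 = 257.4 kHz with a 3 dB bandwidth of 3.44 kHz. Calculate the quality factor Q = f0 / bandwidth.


Step 1: Q = f0 / bandwidth
Step 2: Q = 257.4 / 3.44
Q = 74.8


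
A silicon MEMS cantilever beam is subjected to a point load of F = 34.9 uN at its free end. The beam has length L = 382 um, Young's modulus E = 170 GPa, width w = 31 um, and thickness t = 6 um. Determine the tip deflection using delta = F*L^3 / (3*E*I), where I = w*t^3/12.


Step 1: Calculate the second moment of area.
I = w * t^3 / 12 = 31 * 6^3 / 12 = 558.0 um^4
Step 2: Convert E to consistent units (1 GPa = 1000 uN/um^2).
E = 170 GPa = 170000 uN/um^2
Step 3: Calculate tip deflection.
delta = F * L^3 / (3 * E * I)
delta = 34.9 * 382^3 / (3 * 170000 * 558.0)
delta = 6.8361 um


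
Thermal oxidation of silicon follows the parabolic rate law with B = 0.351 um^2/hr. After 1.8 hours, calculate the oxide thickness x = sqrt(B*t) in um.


Step 1: Compute B*t = 0.351 * 1.8 = 0.6318
Step 2: x = sqrt(0.6318)
x = 0.795 um


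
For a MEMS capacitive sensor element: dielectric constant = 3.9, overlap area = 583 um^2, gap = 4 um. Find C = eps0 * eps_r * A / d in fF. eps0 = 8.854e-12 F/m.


Step 1: Convert area to m^2: A = 583e-12 m^2
Step 2: Convert gap to m: d = 4e-6 m
Step 3: C = eps0 * eps_r * A / d
C = 8.854e-12 * 3.9 * 583e-12 / 4e-6
Step 4: Convert to fF (multiply by 1e15).
C = 5.03 fF


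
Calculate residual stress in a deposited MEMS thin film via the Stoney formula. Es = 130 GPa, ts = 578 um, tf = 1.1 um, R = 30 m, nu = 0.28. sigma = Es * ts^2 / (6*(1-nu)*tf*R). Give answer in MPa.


Step 1: Compute numerator: Es * ts^2 = 130 * 578^2 = 43430920 (GPa*um^2)
Step 2: Compute denominator (R in um): 6*(1-nu)*tf*R = 6*0.72*1.1*30e6 = 142560000.0 (um^2)
Step 3: sigma (GPa) = 43430920 / 142560000.0 = 3.0465e-01 GPa
Step 4: Convert to MPa (x1000): sigma = 304.7 MPa


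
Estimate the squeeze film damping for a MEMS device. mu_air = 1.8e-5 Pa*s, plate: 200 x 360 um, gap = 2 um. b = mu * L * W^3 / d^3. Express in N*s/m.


Step 1: Convert to SI.
L = 200e-6 m, W = 360e-6 m, d = 2e-6 m
Step 2: W^3 = (360e-6)^3 = 4.67e-11 m^3
Step 3: d^3 = (2e-6)^3 = 8.00e-18 m^3
Step 4: b = 1.8e-5 * 200e-6 * 4.67e-11 / 8.00e-18
b = 2.10e-02 N*s/m


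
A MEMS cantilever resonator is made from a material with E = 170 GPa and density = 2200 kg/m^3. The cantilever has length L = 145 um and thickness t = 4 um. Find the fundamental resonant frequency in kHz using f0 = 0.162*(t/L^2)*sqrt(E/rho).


Step 1: Convert units to SI.
t_SI = 4e-6 m, L_SI = 145e-6 m
Step 2: Calculate sqrt(E/rho).
sqrt(170e9 / 2200) = 8790.49 m/s
Step 3: Compute f0.
f0 = 0.162 * 4e-6 / (145e-6)^2 * 8790.49 = 270926.9 Hz = 270.93 kHz


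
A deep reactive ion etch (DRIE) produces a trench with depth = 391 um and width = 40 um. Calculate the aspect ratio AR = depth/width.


Step 1: AR = depth / width
Step 2: AR = 391 / 40
AR = 9.8


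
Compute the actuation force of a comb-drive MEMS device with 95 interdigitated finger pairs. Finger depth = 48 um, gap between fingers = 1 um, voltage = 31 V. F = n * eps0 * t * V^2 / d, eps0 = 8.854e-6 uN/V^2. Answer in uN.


Step 1: Parameters: n=95, eps0=8.854e-6 uN/V^2, t=48 um, V=31 V, d=1 um
Step 2: V^2 = 961
Step 3: F = 95 * 8.854e-6 * 48 * 961 / 1
F = 38.8 uN


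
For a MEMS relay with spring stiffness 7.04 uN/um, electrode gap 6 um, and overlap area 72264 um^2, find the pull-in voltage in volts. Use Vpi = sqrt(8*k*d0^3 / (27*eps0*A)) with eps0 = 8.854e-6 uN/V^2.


Step 1: Compute numerator: 8 * k * d0^3 = 8 * 7.04 * 6^3 = 12165.12
Step 2: Compute denominator: 27 * eps0 * A = 27 * 8.854e-6 * 72264 = 17.275287
Step 3: Vpi = sqrt(12165.12 / 17.275287)
Vpi = 26.54 V


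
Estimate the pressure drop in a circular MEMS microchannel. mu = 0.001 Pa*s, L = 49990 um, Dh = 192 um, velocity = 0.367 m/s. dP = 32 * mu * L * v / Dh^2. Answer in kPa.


Step 1: Convert to SI: L = 49990e-6 m, Dh = 192e-6 m
Step 2: dP = 32 * 0.001 * 49990e-6 * 0.367 / (192e-6)^2
Step 3: dP = 15925.63 Pa
Step 4: Convert to kPa: dP = 15.93 kPa


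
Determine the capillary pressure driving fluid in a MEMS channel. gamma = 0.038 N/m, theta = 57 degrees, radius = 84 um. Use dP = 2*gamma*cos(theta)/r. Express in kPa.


Step 1: cos(57 deg) = 0.5446
Step 2: Convert r to m: r = 84e-6 m
Step 3: dP = 2 * 0.038 * 0.5446 / 84e-6 = 492.7 Pa
Step 4: Convert Pa to kPa (divide by 1000).
dP = 0.49 kPa


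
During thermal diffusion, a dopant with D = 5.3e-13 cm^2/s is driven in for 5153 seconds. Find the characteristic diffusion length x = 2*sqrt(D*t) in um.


Step 1: Compute D*t = 5.3e-13 * 5153 = 2.73109e-09 cm^2
Step 2: sqrt(D*t) = 5.22598e-05 cm
Step 3: x = 2 * 5.22598e-05 cm = 1.045196e-04 cm
Step 4: Convert to um (1 cm = 1e4 um): x = 1.045 um


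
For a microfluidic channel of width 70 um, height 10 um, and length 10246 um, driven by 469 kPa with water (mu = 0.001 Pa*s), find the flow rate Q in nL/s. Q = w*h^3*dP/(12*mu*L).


Step 1: Convert all dimensions to SI (meters).
w = 70e-6 m, h = 10e-6 m, L = 10246e-6 m, dP = 469e3 Pa
Step 2: Q = w * h^3 * dP / (12 * mu * L)
Q = 70e-6 * (10e-6)^3 * 469e3 / (12 * 0.001 * 10246e-6) = 2.6701477e-10 m^3/s
Step 3: Convert Q from m^3/s to nL/s (1 m^3 = 1e12 nL, so multiply by 1e12).
Q = 267.015 nL/s


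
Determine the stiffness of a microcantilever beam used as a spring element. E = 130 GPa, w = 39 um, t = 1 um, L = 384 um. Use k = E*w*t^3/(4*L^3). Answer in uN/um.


Step 1: Convert E to consistent units (1 GPa = 1000 uN/um^2).
E = 130 GPa = 130000 uN/um^2
Step 2: Compute t^3 = 1^3 = 1
Step 3: Compute L^3 = 384^3 = 56623104
Step 4: k = 130000 * 39 * 1 / (4 * 56623104)
k = 0.0224 uN/um


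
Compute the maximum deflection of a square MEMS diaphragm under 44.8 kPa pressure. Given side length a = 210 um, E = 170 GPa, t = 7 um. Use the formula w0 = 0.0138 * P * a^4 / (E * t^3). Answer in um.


Step 1: Convert pressure to compatible units (E is in GPa, so P in GPa).
P = 44.8 kPa = 44.8e-6 GPa
Step 2: Compute numerator: 0.0138 * P * a^4.
a^4 = 210^4 = 1944810000
numerator = 0.0138 * 44.8e-6 * 1944810000 = 1.2024e+03
Step 3: Compute denominator: E * t^3 = 170 * 7^3 = 58310
Step 4: w0 = numerator / denominator = 1.2024e+03 / 58310 = 0.0206 um


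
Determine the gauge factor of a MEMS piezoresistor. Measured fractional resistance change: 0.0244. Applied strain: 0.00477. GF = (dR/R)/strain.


Step 1: Identify values.
dR/R = 0.0244, strain = 0.00477
Step 2: GF = (dR/R) / strain = 0.0244 / 0.00477
GF = 5.1


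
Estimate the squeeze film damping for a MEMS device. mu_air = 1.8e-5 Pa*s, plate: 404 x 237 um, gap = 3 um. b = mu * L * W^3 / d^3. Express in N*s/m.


Step 1: Convert to SI.
L = 404e-6 m, W = 237e-6 m, d = 3e-6 m
Step 2: W^3 = (237e-6)^3 = 1.33e-11 m^3
Step 3: d^3 = (3e-6)^3 = 2.70e-17 m^3
Step 4: b = 1.8e-5 * 404e-6 * 1.33e-11 / 2.70e-17
b = 3.59e-03 N*s/m


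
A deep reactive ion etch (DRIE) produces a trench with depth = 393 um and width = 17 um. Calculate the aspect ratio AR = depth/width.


Step 1: AR = depth / width
Step 2: AR = 393 / 17
AR = 23.1


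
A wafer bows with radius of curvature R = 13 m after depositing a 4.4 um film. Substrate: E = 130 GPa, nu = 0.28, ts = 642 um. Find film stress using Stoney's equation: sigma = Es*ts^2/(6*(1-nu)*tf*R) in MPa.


Step 1: Compute numerator: Es * ts^2 = 130 * 642^2 = 53581320 (GPa*um^2)
Step 2: Compute denominator (R in um): 6*(1-nu)*tf*R = 6*0.72*4.4*13e6 = 247104000.0 (um^2)
Step 3: sigma (GPa) = 53581320 / 247104000.0 = 2.16837e-01 GPa
Step 4: Convert to MPa (x1000): sigma = 216.8 MPa


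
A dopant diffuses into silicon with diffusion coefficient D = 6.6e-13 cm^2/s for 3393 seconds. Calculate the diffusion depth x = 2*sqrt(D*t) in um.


Step 1: Compute D*t = 6.6e-13 * 3393 = 2.23938e-09 cm^2
Step 2: sqrt(D*t) = 4.7322e-05 cm
Step 3: x = 2 * 4.7322e-05 cm = 9.4644e-05 cm
Step 4: Convert to um (1 cm = 1e4 um): x = 0.946 um


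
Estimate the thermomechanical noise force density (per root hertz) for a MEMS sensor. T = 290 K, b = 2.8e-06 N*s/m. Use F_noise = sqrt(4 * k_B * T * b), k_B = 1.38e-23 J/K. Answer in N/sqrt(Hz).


Step 1: Compute 4 * k_B * T * b
= 4 * 1.38e-23 * 290 * 2.8e-06
= 4.4822e-26 N^2/Hz
Step 2: F_noise = sqrt(4.4822e-26)
F_noise = 2.12e-13 N/sqrt(Hz)


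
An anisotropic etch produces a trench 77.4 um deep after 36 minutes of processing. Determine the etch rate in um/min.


Step 1: Etch rate = depth / time
Step 2: rate = 77.4 / 36
rate = 2.15 um/min


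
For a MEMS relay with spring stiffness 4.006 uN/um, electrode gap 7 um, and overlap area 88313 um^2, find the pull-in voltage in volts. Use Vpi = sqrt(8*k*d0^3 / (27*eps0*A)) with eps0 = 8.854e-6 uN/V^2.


Step 1: Compute numerator: 8 * k * d0^3 = 8 * 4.006 * 7^3 = 10992.464
Step 2: Compute denominator: 27 * eps0 * A = 27 * 8.854e-6 * 88313 = 21.111929
Step 3: Vpi = sqrt(10992.464 / 21.111929)
Vpi = 22.82 V


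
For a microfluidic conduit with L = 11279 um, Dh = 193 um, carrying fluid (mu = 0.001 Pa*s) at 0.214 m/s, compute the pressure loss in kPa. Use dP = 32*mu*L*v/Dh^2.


Step 1: Convert to SI: L = 11279e-6 m, Dh = 193e-6 m
Step 2: dP = 32 * 0.001 * 11279e-6 * 0.214 / (193e-6)^2
Step 3: dP = 2073.57 Pa
Step 4: Convert to kPa: dP = 2.07 kPa


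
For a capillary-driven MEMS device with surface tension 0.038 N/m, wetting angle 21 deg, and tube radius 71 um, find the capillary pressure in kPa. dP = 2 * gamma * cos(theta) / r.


Step 1: cos(21 deg) = 0.9336
Step 2: Convert r to m: r = 71e-6 m
Step 3: dP = 2 * 0.038 * 0.9336 / 71e-6 = 999.3 Pa
Step 4: Convert Pa to kPa (divide by 1000).
dP = 1.0 kPa


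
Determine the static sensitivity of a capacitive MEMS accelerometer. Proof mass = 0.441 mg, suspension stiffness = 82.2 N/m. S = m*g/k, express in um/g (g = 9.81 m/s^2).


Step 1: Convert mass: m = 0.441 mg = 4.41e-07 kg
Step 2: S = m * g / k = 4.41e-07 * 9.81 / 82.2
Step 3: S = 5.26e-08 m/g
Step 4: Convert to um/g: S = 0.053 um/g


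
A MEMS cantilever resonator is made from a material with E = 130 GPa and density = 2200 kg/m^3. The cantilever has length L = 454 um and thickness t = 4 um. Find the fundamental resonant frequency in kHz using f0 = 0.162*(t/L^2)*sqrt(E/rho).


Step 1: Convert units to SI.
t_SI = 4e-6 m, L_SI = 454e-6 m
Step 2: Calculate sqrt(E/rho).
sqrt(130e9 / 2200) = 7687.06 m/s
Step 3: Compute f0.
f0 = 0.162 * 4e-6 / (454e-6)^2 * 7687.06 = 24167.0 Hz = 24.17 kHz


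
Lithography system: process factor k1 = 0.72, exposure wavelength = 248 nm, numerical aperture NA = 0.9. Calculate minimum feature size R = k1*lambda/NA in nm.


Step 1: Identify values: k1 = 0.72, lambda = 248 nm, NA = 0.9
Step 2: R = k1 * lambda / NA
R = 0.72 * 248 / 0.9
R = 198.4 nm


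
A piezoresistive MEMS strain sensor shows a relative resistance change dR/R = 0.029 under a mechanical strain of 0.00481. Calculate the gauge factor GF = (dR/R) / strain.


Step 1: Identify values.
dR/R = 0.029, strain = 0.00481
Step 2: GF = (dR/R) / strain = 0.029 / 0.00481
GF = 6.0


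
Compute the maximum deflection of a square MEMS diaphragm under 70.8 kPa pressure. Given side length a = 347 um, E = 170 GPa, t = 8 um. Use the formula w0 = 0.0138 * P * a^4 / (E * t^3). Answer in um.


Step 1: Convert pressure to compatible units (E is in GPa, so P in GPa).
P = 70.8 kPa = 70.8e-6 GPa
Step 2: Compute numerator: 0.0138 * P * a^4.
a^4 = 347^4 = 14498327281
numerator = 0.0138 * 70.8e-6 * 14498327281 = 1.41654e+04
Step 3: Compute denominator: E * t^3 = 170 * 8^3 = 87040
Step 4: w0 = numerator / denominator = 1.41654e+04 / 87040 = 0.1627 um


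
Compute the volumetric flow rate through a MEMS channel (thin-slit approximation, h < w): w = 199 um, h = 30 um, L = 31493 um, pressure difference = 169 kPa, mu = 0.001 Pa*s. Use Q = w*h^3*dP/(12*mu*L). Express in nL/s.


Step 1: Convert all dimensions to SI (meters).
w = 199e-6 m, h = 30e-6 m, L = 31493e-6 m, dP = 169e3 Pa
Step 2: Q = w * h^3 * dP / (12 * mu * L)
Q = 199e-6 * (30e-6)^3 * 169e3 / (12 * 0.001 * 31493e-6) = 2.40274823e-09 m^3/s
Step 3: Convert Q from m^3/s to nL/s (1 m^3 = 1e12 nL, so multiply by 1e12).
Q = 2402.748 nL/s


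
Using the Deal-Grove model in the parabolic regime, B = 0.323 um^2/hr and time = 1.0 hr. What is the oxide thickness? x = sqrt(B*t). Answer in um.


Step 1: Compute B*t = 0.323 * 1.0 = 0.323
Step 2: x = sqrt(0.323)
x = 0.568 um


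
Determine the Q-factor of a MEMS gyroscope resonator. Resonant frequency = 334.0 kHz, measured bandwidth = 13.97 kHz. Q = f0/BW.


Step 1: Q = f0 / bandwidth
Step 2: Q = 334.0 / 13.97
Q = 23.9


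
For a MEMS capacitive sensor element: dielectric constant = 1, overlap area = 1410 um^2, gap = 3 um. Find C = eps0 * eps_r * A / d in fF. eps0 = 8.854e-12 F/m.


Step 1: Convert area to m^2: A = 1410e-12 m^2
Step 2: Convert gap to m: d = 3e-6 m
Step 3: C = eps0 * eps_r * A / d
C = 8.854e-12 * 1 * 1410e-12 / 3e-6
Step 4: Convert to fF (multiply by 1e15).
C = 4.16 fF


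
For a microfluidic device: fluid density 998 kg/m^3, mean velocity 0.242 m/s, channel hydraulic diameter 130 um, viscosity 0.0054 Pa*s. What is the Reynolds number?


Step 1: Convert Dh to meters: Dh = 130e-6 m
Step 2: Re = rho * v * Dh / mu
Re = 998 * 0.242 * 130e-6 / 0.0054
Re = 5.814


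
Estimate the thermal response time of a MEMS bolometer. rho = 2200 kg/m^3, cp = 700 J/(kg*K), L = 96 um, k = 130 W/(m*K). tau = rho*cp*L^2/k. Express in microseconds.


Step 1: Convert L to m: L = 96e-6 m
Step 2: L^2 = (96e-6)^2 = 9.216e-09 m^2
Step 3: tau = 2200 * 700 * 9.216e-09 / 130 = 1.0917415e-04 s
Step 4: Convert to microseconds (multiply by 1e6).
tau = 109.174 us


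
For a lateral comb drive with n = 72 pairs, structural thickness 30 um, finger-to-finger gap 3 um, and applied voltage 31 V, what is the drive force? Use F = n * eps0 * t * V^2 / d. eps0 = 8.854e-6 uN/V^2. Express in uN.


Step 1: Parameters: n=72, eps0=8.854e-6 uN/V^2, t=30 um, V=31 V, d=3 um
Step 2: V^2 = 961
Step 3: F = 72 * 8.854e-6 * 30 * 961 / 3
F = 6.126 uN


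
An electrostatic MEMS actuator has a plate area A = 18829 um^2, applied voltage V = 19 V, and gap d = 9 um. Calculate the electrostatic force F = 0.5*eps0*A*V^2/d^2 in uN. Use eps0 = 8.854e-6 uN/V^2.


Step 1: Identify parameters.
eps0 = 8.854e-6 uN/V^2, A = 18829 um^2, V = 19 V, d = 9 um
Step 2: Compute V^2 = 19^2 = 361
Step 3: Compute d^2 = 9^2 = 81
Step 4: F = 0.5 * 8.854e-6 * 18829 * 361 / 81
F = 0.372 uN


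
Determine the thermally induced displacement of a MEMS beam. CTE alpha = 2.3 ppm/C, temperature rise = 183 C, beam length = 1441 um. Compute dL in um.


Step 1: Convert CTE: alpha = 2.3 ppm/C = 2.3e-6 /C
Step 2: dL = 2.3e-6 * 183 * 1441
dL = 0.6065 um


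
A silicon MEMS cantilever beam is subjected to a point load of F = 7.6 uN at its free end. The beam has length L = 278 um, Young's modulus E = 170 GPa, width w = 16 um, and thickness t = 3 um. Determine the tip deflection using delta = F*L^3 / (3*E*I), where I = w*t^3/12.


Step 1: Calculate the second moment of area.
I = w * t^3 / 12 = 16 * 3^3 / 12 = 36.0 um^4
Step 2: Convert E to consistent units (1 GPa = 1000 uN/um^2).
E = 170 GPa = 170000 uN/um^2
Step 3: Calculate tip deflection.
delta = F * L^3 / (3 * E * I)
delta = 7.6 * 278^3 / (3 * 170000 * 36.0)
delta = 8.8936 um


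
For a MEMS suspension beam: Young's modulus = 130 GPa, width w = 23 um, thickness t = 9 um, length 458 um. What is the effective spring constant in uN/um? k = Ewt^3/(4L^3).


Step 1: Convert E to consistent units (1 GPa = 1000 uN/um^2).
E = 130 GPa = 130000 uN/um^2
Step 2: Compute t^3 = 9^3 = 729
Step 3: Compute L^3 = 458^3 = 96071912
Step 4: k = 130000 * 23 * 729 / (4 * 96071912)
k = 5.6721 uN/um


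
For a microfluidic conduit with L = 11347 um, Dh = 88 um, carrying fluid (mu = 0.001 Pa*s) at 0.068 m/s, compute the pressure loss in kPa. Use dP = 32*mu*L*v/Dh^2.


Step 1: Convert to SI: L = 11347e-6 m, Dh = 88e-6 m
Step 2: dP = 32 * 0.001 * 11347e-6 * 0.068 / (88e-6)^2
Step 3: dP = 3188.41 Pa
Step 4: Convert to kPa: dP = 3.19 kPa


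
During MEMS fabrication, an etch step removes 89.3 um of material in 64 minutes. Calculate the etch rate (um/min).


Step 1: Etch rate = depth / time
Step 2: rate = 89.3 / 64
rate = 1.395 um/min


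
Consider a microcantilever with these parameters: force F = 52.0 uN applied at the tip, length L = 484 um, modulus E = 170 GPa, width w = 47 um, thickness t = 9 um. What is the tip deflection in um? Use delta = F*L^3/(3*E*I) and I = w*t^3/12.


Step 1: Calculate the second moment of area.
I = w * t^3 / 12 = 47 * 9^3 / 12 = 2855.25 um^4
Step 2: Convert E to consistent units (1 GPa = 1000 uN/um^2).
E = 170 GPa = 170000 uN/um^2
Step 3: Calculate tip deflection.
delta = F * L^3 / (3 * E * I)
delta = 52.0 * 484^3 / (3 * 170000 * 2855.25)
delta = 4.0488 um


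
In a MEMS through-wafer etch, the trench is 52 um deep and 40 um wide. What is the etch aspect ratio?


Step 1: AR = depth / width
Step 2: AR = 52 / 40
AR = 1.3


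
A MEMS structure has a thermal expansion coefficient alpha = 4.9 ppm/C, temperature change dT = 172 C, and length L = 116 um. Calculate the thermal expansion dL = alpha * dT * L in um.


Step 1: Convert CTE: alpha = 4.9 ppm/C = 4.9e-6 /C
Step 2: dL = 4.9e-6 * 172 * 116
dL = 0.0978 um


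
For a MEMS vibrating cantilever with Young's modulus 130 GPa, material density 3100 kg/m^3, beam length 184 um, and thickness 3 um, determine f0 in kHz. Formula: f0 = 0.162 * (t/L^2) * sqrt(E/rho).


Step 1: Convert units to SI.
t_SI = 3e-6 m, L_SI = 184e-6 m
Step 2: Calculate sqrt(E/rho).
sqrt(130e9 / 3100) = 6475.76 m/s
Step 3: Compute f0.
f0 = 0.162 * 3e-6 / (184e-6)^2 * 6475.76 = 92959.0 Hz = 92.96 kHz


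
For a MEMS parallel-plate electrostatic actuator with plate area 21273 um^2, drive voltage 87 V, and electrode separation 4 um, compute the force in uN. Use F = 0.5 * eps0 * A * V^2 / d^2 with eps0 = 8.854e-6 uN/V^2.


Step 1: Identify parameters.
eps0 = 8.854e-6 uN/V^2, A = 21273 um^2, V = 87 V, d = 4 um
Step 2: Compute V^2 = 87^2 = 7569
Step 3: Compute d^2 = 4^2 = 16
Step 4: F = 0.5 * 8.854e-6 * 21273 * 7569 / 16
F = 44.551 uN


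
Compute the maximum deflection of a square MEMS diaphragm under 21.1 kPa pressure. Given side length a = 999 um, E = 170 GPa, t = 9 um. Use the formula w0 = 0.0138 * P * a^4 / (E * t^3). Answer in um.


Step 1: Convert pressure to compatible units (E is in GPa, so P in GPa).
P = 21.1 kPa = 21.1e-6 GPa
Step 2: Compute numerator: 0.0138 * P * a^4.
a^4 = 999^4 = 996005996001
numerator = 0.0138 * 21.1e-6 * 996005996001 = 2.90017e+05
Step 3: Compute denominator: E * t^3 = 170 * 9^3 = 123930
Step 4: w0 = numerator / denominator = 2.90017e+05 / 123930 = 2.3402 um


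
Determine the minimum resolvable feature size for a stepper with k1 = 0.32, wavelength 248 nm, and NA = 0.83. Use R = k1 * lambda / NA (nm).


Step 1: Identify values: k1 = 0.32, lambda = 248 nm, NA = 0.83
Step 2: R = k1 * lambda / NA
R = 0.32 * 248 / 0.83
R = 95.6 nm


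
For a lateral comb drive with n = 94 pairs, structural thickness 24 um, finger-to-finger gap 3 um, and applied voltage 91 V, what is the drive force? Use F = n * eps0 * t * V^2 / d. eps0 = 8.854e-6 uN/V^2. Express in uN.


Step 1: Parameters: n=94, eps0=8.854e-6 uN/V^2, t=24 um, V=91 V, d=3 um
Step 2: V^2 = 8281
Step 3: F = 94 * 8.854e-6 * 24 * 8281 / 3
F = 55.137 uN


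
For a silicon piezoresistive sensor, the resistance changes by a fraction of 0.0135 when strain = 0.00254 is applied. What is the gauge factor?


Step 1: Identify values.
dR/R = 0.0135, strain = 0.00254
Step 2: GF = (dR/R) / strain = 0.0135 / 0.00254
GF = 5.3


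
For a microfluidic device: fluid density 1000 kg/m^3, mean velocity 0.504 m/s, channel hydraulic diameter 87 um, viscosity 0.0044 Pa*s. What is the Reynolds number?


Step 1: Convert Dh to meters: Dh = 87e-6 m
Step 2: Re = rho * v * Dh / mu
Re = 1000 * 0.504 * 87e-6 / 0.0044
Re = 9.965


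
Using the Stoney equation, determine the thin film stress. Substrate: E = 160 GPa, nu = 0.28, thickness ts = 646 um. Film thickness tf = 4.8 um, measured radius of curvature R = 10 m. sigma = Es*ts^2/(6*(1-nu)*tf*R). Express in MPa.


Step 1: Compute numerator: Es * ts^2 = 160 * 646^2 = 66770560 (GPa*um^2)
Step 2: Compute denominator (R in um): 6*(1-nu)*tf*R = 6*0.72*4.8*10e6 = 207360000.0 (um^2)
Step 3: sigma (GPa) = 66770560 / 207360000.0 = 3.22003e-01 GPa
Step 4: Convert to MPa (x1000): sigma = 322.0 MPa


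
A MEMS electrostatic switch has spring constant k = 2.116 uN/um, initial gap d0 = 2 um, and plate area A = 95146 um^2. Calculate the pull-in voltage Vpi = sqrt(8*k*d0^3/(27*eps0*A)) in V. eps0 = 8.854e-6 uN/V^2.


Step 1: Compute numerator: 8 * k * d0^3 = 8 * 2.116 * 2^3 = 135.424
Step 2: Compute denominator: 27 * eps0 * A = 27 * 8.854e-6 * 95146 = 22.745412
Step 3: Vpi = sqrt(135.424 / 22.745412)
Vpi = 2.44 V


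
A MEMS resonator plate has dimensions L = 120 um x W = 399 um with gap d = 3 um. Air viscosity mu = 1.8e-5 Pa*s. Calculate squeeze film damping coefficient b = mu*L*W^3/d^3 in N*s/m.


Step 1: Convert to SI.
L = 120e-6 m, W = 399e-6 m, d = 3e-6 m
Step 2: W^3 = (399e-6)^3 = 6.35e-11 m^3
Step 3: d^3 = (3e-6)^3 = 2.70e-17 m^3
Step 4: b = 1.8e-5 * 120e-6 * 6.35e-11 / 2.70e-17
b = 5.08e-03 N*s/m


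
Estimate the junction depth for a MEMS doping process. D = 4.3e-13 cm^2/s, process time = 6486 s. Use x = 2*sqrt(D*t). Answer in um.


Step 1: Compute D*t = 4.3e-13 * 6486 = 2.78898e-09 cm^2
Step 2: sqrt(D*t) = 5.28108e-05 cm
Step 3: x = 2 * 5.28108e-05 cm = 1.056216e-04 cm
Step 4: Convert to um (1 cm = 1e4 um): x = 1.056 um


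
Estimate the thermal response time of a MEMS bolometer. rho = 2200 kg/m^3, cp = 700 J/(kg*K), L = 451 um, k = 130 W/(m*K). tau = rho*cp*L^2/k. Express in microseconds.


Step 1: Convert L to m: L = 451e-6 m
Step 2: L^2 = (451e-6)^2 = 2.03401e-07 m^2
Step 3: tau = 2200 * 700 * 2.03401e-07 / 130 = 2.4095195e-03 s
Step 4: Convert to microseconds (multiply by 1e6).
tau = 2409.52 us


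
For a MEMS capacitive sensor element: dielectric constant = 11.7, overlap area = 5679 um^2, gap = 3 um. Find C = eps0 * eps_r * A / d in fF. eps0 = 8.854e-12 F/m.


Step 1: Convert area to m^2: A = 5679e-12 m^2
Step 2: Convert gap to m: d = 3e-6 m
Step 3: C = eps0 * eps_r * A / d
C = 8.854e-12 * 11.7 * 5679e-12 / 3e-6
Step 4: Convert to fF (multiply by 1e15).
C = 196.1 fF


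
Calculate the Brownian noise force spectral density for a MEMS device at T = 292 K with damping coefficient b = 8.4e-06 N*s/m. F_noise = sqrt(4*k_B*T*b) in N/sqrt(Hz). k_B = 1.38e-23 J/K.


Step 1: Compute 4 * k_B * T * b
= 4 * 1.38e-23 * 292 * 8.4e-06
= 1.3539e-25 N^2/Hz
Step 2: F_noise = sqrt(1.3539e-25)
F_noise = 3.68e-13 N/sqrt(Hz)


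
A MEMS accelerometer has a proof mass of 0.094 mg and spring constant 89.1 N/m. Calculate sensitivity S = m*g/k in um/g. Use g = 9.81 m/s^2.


Step 1: Convert mass: m = 0.094 mg = 9.40e-08 kg
Step 2: S = m * g / k = 9.40e-08 * 9.81 / 89.1
Step 3: S = 1.03e-08 m/g
Step 4: Convert to um/g: S = 0.01 um/g


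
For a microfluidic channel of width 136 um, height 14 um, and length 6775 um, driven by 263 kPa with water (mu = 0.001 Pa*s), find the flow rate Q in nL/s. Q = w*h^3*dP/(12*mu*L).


Step 1: Convert all dimensions to SI (meters).
w = 136e-6 m, h = 14e-6 m, L = 6775e-6 m, dP = 263e3 Pa
Step 2: Q = w * h^3 * dP / (12 * mu * L)
Q = 136e-6 * (14e-6)^3 * 263e3 / (12 * 0.001 * 6775e-6) = 1.20722499e-09 m^3/s
Step 3: Convert Q from m^3/s to nL/s (1 m^3 = 1e12 nL, so multiply by 1e12).
Q = 1207.225 nL/s


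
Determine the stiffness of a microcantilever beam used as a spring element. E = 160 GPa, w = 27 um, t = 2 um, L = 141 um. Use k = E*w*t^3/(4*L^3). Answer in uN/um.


Step 1: Convert E to consistent units (1 GPa = 1000 uN/um^2).
E = 160 GPa = 160000 uN/um^2
Step 2: Compute t^3 = 2^3 = 8
Step 3: Compute L^3 = 141^3 = 2803221
Step 4: k = 160000 * 27 * 8 / (4 * 2803221)
k = 3.0822 uN/um


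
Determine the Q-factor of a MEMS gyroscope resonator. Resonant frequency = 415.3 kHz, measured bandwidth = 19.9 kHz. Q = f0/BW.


Step 1: Q = f0 / bandwidth
Step 2: Q = 415.3 / 19.9
Q = 20.9


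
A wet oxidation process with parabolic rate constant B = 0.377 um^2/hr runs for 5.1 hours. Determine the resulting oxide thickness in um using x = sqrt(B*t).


Step 1: Compute B*t = 0.377 * 5.1 = 1.9227
Step 2: x = sqrt(1.9227)
x = 1.387 um


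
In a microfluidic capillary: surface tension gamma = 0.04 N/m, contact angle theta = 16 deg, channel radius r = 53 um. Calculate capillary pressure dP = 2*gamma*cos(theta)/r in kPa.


Step 1: cos(16 deg) = 0.9613
Step 2: Convert r to m: r = 53e-6 m
Step 3: dP = 2 * 0.04 * 0.9613 / 53e-6 = 1451.0 Pa
Step 4: Convert Pa to kPa (divide by 1000).
dP = 1.45 kPa


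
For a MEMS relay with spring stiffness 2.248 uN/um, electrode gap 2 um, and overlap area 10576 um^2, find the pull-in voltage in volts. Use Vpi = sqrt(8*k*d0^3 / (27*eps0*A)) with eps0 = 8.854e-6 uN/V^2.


Step 1: Compute numerator: 8 * k * d0^3 = 8 * 2.248 * 2^3 = 143.872
Step 2: Compute denominator: 27 * eps0 * A = 27 * 8.854e-6 * 10576 = 2.528277
Step 3: Vpi = sqrt(143.872 / 2.528277)
Vpi = 7.54 V


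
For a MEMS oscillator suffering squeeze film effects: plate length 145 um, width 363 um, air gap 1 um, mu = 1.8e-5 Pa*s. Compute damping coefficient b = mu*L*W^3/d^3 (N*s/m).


Step 1: Convert to SI.
L = 145e-6 m, W = 363e-6 m, d = 1e-6 m
Step 2: W^3 = (363e-6)^3 = 4.78e-11 m^3
Step 3: d^3 = (1e-6)^3 = 1.00e-18 m^3
Step 4: b = 1.8e-5 * 145e-6 * 4.78e-11 / 1.00e-18
b = 1.25e-01 N*s/m


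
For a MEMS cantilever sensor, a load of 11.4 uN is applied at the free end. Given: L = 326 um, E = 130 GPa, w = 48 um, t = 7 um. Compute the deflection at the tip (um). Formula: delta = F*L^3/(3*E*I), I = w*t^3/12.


Step 1: Calculate the second moment of area.
I = w * t^3 / 12 = 48 * 7^3 / 12 = 1372.0 um^4
Step 2: Convert E to consistent units (1 GPa = 1000 uN/um^2).
E = 130 GPa = 130000 uN/um^2
Step 3: Calculate tip deflection.
delta = F * L^3 / (3 * E * I)
delta = 11.4 * 326^3 / (3 * 130000 * 1372.0)
delta = 0.7381 um


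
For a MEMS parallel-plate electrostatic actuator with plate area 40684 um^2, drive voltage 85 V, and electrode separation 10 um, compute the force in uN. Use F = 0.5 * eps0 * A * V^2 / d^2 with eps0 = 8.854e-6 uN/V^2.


Step 1: Identify parameters.
eps0 = 8.854e-6 uN/V^2, A = 40684 um^2, V = 85 V, d = 10 um
Step 2: Compute V^2 = 85^2 = 7225
Step 3: Compute d^2 = 10^2 = 100
Step 4: F = 0.5 * 8.854e-6 * 40684 * 7225 / 100
F = 13.013 uN


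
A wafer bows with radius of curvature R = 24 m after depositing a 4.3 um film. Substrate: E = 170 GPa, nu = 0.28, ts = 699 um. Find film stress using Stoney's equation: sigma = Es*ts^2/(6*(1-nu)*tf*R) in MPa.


Step 1: Compute numerator: Es * ts^2 = 170 * 699^2 = 83062170 (GPa*um^2)
Step 2: Compute denominator (R in um): 6*(1-nu)*tf*R = 6*0.72*4.3*24e6 = 445824000.0 (um^2)
Step 3: sigma (GPa) = 83062170 / 445824000.0 = 1.86312e-01 GPa
Step 4: Convert to MPa (x1000): sigma = 186.3 MPa


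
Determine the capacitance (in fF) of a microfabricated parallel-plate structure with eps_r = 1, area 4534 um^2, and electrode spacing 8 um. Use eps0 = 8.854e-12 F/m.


Step 1: Convert area to m^2: A = 4534e-12 m^2
Step 2: Convert gap to m: d = 8e-6 m
Step 3: C = eps0 * eps_r * A / d
C = 8.854e-12 * 1 * 4534e-12 / 8e-6
Step 4: Convert to fF (multiply by 1e15).
C = 5.02 fF


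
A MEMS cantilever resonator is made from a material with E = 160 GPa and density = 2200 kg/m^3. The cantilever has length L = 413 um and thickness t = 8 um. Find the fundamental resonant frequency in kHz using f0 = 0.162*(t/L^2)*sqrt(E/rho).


Step 1: Convert units to SI.
t_SI = 8e-6 m, L_SI = 413e-6 m
Step 2: Calculate sqrt(E/rho).
sqrt(160e9 / 2200) = 8528.03 m/s
Step 3: Compute f0.
f0 = 0.162 * 8e-6 / (413e-6)^2 * 8528.03 = 64796.8 Hz = 64.8 kHz


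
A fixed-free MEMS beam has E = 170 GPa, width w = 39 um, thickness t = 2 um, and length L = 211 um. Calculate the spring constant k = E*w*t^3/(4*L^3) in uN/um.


Step 1: Convert E to consistent units (1 GPa = 1000 uN/um^2).
E = 170 GPa = 170000 uN/um^2
Step 2: Compute t^3 = 2^3 = 8
Step 3: Compute L^3 = 211^3 = 9393931
Step 4: k = 170000 * 39 * 8 / (4 * 9393931)
k = 1.4115 uN/um


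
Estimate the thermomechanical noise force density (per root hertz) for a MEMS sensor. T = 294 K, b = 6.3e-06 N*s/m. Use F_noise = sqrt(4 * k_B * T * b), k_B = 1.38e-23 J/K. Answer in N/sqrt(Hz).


Step 1: Compute 4 * k_B * T * b
= 4 * 1.38e-23 * 294 * 6.3e-06
= 1.0224e-25 N^2/Hz
Step 2: F_noise = sqrt(1.0224e-25)
F_noise = 3.20e-13 N/sqrt(Hz)


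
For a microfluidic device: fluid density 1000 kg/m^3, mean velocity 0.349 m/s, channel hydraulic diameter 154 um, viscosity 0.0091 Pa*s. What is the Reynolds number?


Step 1: Convert Dh to meters: Dh = 154e-6 m
Step 2: Re = rho * v * Dh / mu
Re = 1000 * 0.349 * 154e-6 / 0.0091
Re = 5.906


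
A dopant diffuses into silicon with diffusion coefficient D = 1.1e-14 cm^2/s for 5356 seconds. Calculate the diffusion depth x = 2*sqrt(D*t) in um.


Step 1: Compute D*t = 1.1e-14 * 5356 = 5.8916e-11 cm^2
Step 2: sqrt(D*t) = 7.6757e-06 cm
Step 3: x = 2 * 7.6757e-06 cm = 1.53514e-05 cm
Step 4: Convert to um (1 cm = 1e4 um): x = 0.154 um


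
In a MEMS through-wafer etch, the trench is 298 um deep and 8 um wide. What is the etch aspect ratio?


Step 1: AR = depth / width
Step 2: AR = 298 / 8
AR = 37.3


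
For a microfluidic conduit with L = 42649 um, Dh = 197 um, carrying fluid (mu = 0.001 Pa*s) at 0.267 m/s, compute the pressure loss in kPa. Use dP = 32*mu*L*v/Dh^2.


Step 1: Convert to SI: L = 42649e-6 m, Dh = 197e-6 m
Step 2: dP = 32 * 0.001 * 42649e-6 * 0.267 / (197e-6)^2
Step 3: dP = 9389.40 Pa
Step 4: Convert to kPa: dP = 9.39 kPa


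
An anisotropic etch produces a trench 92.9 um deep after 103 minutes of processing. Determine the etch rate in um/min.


Step 1: Etch rate = depth / time
Step 2: rate = 92.9 / 103
rate = 0.902 um/min


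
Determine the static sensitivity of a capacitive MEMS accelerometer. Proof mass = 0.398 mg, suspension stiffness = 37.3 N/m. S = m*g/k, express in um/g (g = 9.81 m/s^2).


Step 1: Convert mass: m = 0.398 mg = 3.98e-07 kg
Step 2: S = m * g / k = 3.98e-07 * 9.81 / 37.3
Step 3: S = 1.05e-07 m/g
Step 4: Convert to um/g: S = 0.105 um/g


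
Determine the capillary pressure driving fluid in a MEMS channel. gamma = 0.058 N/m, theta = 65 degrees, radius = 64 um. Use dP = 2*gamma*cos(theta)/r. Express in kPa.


Step 1: cos(65 deg) = 0.4226
Step 2: Convert r to m: r = 64e-6 m
Step 3: dP = 2 * 0.058 * 0.4226 / 64e-6 = 766.0 Pa
Step 4: Convert Pa to kPa (divide by 1000).
dP = 0.77 kPa


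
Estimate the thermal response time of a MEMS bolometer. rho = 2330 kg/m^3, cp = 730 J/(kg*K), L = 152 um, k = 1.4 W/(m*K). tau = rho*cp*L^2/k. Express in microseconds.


Step 1: Convert L to m: L = 152e-6 m
Step 2: L^2 = (152e-6)^2 = 2.3104e-08 m^2
Step 3: tau = 2330 * 730 * 2.3104e-08 / 1.4 = 2.80697097e-02 s
Step 4: Convert to microseconds (multiply by 1e6).
tau = 28069.71 us


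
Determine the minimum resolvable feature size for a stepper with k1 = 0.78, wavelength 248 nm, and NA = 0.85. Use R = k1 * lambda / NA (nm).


Step 1: Identify values: k1 = 0.78, lambda = 248 nm, NA = 0.85
Step 2: R = k1 * lambda / NA
R = 0.78 * 248 / 0.85
R = 227.6 nm


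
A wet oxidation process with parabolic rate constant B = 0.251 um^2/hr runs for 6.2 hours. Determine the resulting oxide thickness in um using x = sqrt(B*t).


Step 1: Compute B*t = 0.251 * 6.2 = 1.5562
Step 2: x = sqrt(1.5562)
x = 1.247 um


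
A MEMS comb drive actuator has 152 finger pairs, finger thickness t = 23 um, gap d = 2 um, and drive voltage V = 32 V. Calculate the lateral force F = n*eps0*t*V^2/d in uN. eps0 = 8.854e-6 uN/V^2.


Step 1: Parameters: n=152, eps0=8.854e-6 uN/V^2, t=23 um, V=32 V, d=2 um
Step 2: V^2 = 1024
Step 3: F = 152 * 8.854e-6 * 23 * 1024 / 2
F = 15.848 uN


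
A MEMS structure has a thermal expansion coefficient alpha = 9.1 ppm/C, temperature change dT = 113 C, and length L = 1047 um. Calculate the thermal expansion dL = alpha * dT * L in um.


Step 1: Convert CTE: alpha = 9.1 ppm/C = 9.1e-6 /C
Step 2: dL = 9.1e-6 * 113 * 1047
dL = 1.0766 um


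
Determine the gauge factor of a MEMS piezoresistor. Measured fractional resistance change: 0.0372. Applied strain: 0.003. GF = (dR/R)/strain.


Step 1: Identify values.
dR/R = 0.0372, strain = 0.003
Step 2: GF = (dR/R) / strain = 0.0372 / 0.003
GF = 12.4


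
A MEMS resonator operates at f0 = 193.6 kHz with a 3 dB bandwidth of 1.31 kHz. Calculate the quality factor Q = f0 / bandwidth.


Step 1: Q = f0 / bandwidth
Step 2: Q = 193.6 / 1.31
Q = 147.8


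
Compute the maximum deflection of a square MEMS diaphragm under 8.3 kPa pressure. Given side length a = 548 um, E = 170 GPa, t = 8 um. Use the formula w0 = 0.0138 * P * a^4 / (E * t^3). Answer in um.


Step 1: Convert pressure to compatible units (E is in GPa, so P in GPa).
P = 8.3 kPa = 8.3e-6 GPa
Step 2: Compute numerator: 0.0138 * P * a^4.
a^4 = 548^4 = 90182492416
numerator = 0.0138 * 8.3e-6 * 90182492416 = 1.03295e+04
Step 3: Compute denominator: E * t^3 = 170 * 8^3 = 87040
Step 4: w0 = numerator / denominator = 1.03295e+04 / 87040 = 0.1187 um


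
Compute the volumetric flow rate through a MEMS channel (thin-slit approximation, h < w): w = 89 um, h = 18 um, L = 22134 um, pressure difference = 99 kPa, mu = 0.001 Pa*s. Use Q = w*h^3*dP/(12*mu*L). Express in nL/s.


Step 1: Convert all dimensions to SI (meters).
w = 89e-6 m, h = 18e-6 m, L = 22134e-6 m, dP = 99e3 Pa
Step 2: Q = w * h^3 * dP / (12 * mu * L)
Q = 89e-6 * (18e-6)^3 * 99e3 / (12 * 0.001 * 22134e-6) = 1.9346462e-10 m^3/s
Step 3: Convert Q from m^3/s to nL/s (1 m^3 = 1e12 nL, so multiply by 1e12).
Q = 193.465 nL/s


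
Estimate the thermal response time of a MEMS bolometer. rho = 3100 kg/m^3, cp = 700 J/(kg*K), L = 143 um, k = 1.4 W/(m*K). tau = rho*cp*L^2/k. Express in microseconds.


Step 1: Convert L to m: L = 143e-6 m
Step 2: L^2 = (143e-6)^2 = 2.0449e-08 m^2
Step 3: tau = 3100 * 700 * 2.0449e-08 / 1.4 = 3.169595e-02 s
Step 4: Convert to microseconds (multiply by 1e6).
tau = 31695.95 us


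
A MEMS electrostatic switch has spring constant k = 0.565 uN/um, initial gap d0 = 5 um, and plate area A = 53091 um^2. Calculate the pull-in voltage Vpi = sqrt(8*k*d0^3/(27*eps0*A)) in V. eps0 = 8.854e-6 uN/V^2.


Step 1: Compute numerator: 8 * k * d0^3 = 8 * 0.565 * 5^3 = 565.0
Step 2: Compute denominator: 27 * eps0 * A = 27 * 8.854e-6 * 53091 = 12.691828
Step 3: Vpi = sqrt(565.0 / 12.691828)
Vpi = 6.67 V
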